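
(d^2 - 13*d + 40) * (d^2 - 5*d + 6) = d^4 - 18*d^3 + 111*d^2 - 278*d + 240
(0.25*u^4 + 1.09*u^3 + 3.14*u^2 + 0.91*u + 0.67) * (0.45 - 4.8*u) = -1.2*u^5 - 5.1195*u^4 - 14.5815*u^3 - 2.955*u^2 - 2.8065*u + 0.3015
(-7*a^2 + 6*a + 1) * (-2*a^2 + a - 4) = 14*a^4 - 19*a^3 + 32*a^2 - 23*a - 4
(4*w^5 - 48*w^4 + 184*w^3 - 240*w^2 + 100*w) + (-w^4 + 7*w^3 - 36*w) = 4*w^5 - 49*w^4 + 191*w^3 - 240*w^2 + 64*w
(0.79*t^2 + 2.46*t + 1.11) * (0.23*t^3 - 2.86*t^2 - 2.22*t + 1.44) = 0.1817*t^5 - 1.6936*t^4 - 8.5341*t^3 - 7.4982*t^2 + 1.0782*t + 1.5984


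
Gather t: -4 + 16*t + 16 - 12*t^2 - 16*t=12 - 12*t^2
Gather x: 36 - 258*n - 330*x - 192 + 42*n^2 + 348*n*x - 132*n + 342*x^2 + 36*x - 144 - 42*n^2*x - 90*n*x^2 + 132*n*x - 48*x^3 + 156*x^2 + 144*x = 42*n^2 - 390*n - 48*x^3 + x^2*(498 - 90*n) + x*(-42*n^2 + 480*n - 150) - 300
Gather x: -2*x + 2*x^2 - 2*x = 2*x^2 - 4*x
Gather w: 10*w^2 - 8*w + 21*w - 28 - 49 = 10*w^2 + 13*w - 77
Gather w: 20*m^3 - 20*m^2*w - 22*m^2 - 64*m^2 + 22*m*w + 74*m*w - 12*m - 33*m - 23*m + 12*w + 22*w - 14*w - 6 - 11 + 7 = 20*m^3 - 86*m^2 - 68*m + w*(-20*m^2 + 96*m + 20) - 10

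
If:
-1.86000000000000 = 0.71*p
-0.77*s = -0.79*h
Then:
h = 0.974683544303797*s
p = -2.62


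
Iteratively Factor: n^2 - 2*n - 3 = (n - 3)*(n + 1)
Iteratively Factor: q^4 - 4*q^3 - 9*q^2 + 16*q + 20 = (q + 2)*(q^3 - 6*q^2 + 3*q + 10) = (q + 1)*(q + 2)*(q^2 - 7*q + 10) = (q - 5)*(q + 1)*(q + 2)*(q - 2)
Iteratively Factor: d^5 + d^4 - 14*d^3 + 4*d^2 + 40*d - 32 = (d + 2)*(d^4 - d^3 - 12*d^2 + 28*d - 16) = (d - 2)*(d + 2)*(d^3 + d^2 - 10*d + 8) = (d - 2)*(d - 1)*(d + 2)*(d^2 + 2*d - 8) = (d - 2)*(d - 1)*(d + 2)*(d + 4)*(d - 2)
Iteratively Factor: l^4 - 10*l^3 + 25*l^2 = (l)*(l^3 - 10*l^2 + 25*l) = l*(l - 5)*(l^2 - 5*l) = l^2*(l - 5)*(l - 5)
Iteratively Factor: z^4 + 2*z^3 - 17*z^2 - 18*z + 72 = (z + 3)*(z^3 - z^2 - 14*z + 24) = (z - 2)*(z + 3)*(z^2 + z - 12) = (z - 3)*(z - 2)*(z + 3)*(z + 4)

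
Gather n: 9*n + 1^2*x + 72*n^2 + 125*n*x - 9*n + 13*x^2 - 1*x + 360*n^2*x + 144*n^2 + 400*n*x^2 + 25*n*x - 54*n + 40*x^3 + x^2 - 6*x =n^2*(360*x + 216) + n*(400*x^2 + 150*x - 54) + 40*x^3 + 14*x^2 - 6*x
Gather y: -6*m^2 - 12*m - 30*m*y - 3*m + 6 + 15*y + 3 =-6*m^2 - 15*m + y*(15 - 30*m) + 9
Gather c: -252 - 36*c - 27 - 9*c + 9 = -45*c - 270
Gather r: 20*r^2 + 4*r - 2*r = 20*r^2 + 2*r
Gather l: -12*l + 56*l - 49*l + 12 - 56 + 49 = 5 - 5*l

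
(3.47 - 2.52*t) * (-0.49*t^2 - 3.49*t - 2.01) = 1.2348*t^3 + 7.0945*t^2 - 7.0451*t - 6.9747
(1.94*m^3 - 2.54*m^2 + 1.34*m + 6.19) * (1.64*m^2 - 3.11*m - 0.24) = 3.1816*m^5 - 10.199*m^4 + 9.6314*m^3 + 6.5938*m^2 - 19.5725*m - 1.4856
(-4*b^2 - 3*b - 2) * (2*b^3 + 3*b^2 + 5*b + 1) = -8*b^5 - 18*b^4 - 33*b^3 - 25*b^2 - 13*b - 2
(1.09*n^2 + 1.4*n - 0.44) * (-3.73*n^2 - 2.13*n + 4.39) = -4.0657*n^4 - 7.5437*n^3 + 3.4443*n^2 + 7.0832*n - 1.9316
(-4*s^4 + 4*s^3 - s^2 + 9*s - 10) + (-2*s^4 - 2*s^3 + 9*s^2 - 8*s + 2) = -6*s^4 + 2*s^3 + 8*s^2 + s - 8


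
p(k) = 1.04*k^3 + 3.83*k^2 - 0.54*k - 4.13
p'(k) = 3.12*k^2 + 7.66*k - 0.54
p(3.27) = 71.42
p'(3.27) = 57.87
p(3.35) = 76.14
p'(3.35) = 60.14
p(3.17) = 65.77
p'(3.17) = 55.09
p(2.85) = 49.52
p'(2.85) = 46.63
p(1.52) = 7.55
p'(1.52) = 18.31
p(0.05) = -4.15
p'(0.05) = -0.15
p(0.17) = -4.11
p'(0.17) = 0.85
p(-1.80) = 3.19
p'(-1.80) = -4.22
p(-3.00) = 3.88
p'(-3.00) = 4.56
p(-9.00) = -447.20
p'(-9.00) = 183.24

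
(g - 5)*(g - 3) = g^2 - 8*g + 15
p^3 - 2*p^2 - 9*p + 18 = (p - 3)*(p - 2)*(p + 3)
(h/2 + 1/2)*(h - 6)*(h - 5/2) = h^3/2 - 15*h^2/4 + 13*h/4 + 15/2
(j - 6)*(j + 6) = j^2 - 36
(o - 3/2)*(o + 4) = o^2 + 5*o/2 - 6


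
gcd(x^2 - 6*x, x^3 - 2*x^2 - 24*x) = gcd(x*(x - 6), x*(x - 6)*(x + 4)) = x^2 - 6*x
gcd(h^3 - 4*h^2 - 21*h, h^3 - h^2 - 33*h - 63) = h^2 - 4*h - 21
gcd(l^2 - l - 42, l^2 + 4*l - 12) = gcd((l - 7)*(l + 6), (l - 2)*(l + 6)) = l + 6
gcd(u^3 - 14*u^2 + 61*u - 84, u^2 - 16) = u - 4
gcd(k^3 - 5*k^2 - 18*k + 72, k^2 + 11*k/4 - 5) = k + 4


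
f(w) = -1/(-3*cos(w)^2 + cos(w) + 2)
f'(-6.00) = 35.21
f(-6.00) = -5.14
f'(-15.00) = 14.99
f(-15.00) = 2.04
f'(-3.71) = -3.44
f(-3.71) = 1.03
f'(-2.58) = 3.27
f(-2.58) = 1.00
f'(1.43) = -0.04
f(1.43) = -0.48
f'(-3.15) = -0.01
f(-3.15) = 0.50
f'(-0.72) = -2.08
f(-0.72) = -0.95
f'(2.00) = -2.81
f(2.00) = -0.94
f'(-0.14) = -291.53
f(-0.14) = -20.56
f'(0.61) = 3.47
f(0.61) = -1.24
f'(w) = -(-6*sin(w)*cos(w) + sin(w))/(-3*cos(w)^2 + cos(w) + 2)^2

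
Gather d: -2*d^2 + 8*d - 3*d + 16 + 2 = -2*d^2 + 5*d + 18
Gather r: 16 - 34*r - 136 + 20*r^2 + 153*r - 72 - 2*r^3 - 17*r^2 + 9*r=-2*r^3 + 3*r^2 + 128*r - 192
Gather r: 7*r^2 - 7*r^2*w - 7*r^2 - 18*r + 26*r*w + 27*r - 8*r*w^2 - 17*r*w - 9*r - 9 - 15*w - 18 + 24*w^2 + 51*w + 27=-7*r^2*w + r*(-8*w^2 + 9*w) + 24*w^2 + 36*w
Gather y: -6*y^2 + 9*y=-6*y^2 + 9*y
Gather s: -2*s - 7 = -2*s - 7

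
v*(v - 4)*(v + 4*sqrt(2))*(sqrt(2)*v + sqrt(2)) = sqrt(2)*v^4 - 3*sqrt(2)*v^3 + 8*v^3 - 24*v^2 - 4*sqrt(2)*v^2 - 32*v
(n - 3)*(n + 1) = n^2 - 2*n - 3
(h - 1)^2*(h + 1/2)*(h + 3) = h^4 + 3*h^3/2 - 9*h^2/2 + h/2 + 3/2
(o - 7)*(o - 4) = o^2 - 11*o + 28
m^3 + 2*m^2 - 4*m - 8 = (m - 2)*(m + 2)^2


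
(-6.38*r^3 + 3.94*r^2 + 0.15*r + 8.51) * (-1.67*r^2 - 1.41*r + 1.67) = 10.6546*r^5 + 2.416*r^4 - 16.4605*r^3 - 7.8434*r^2 - 11.7486*r + 14.2117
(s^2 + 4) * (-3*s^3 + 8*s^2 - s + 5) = -3*s^5 + 8*s^4 - 13*s^3 + 37*s^2 - 4*s + 20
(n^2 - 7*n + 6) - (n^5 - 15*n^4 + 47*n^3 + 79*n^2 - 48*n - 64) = -n^5 + 15*n^4 - 47*n^3 - 78*n^2 + 41*n + 70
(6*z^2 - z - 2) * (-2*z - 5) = -12*z^3 - 28*z^2 + 9*z + 10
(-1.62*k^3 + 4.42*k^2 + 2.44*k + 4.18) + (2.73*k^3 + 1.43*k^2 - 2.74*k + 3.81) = 1.11*k^3 + 5.85*k^2 - 0.3*k + 7.99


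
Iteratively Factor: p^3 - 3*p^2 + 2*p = (p - 1)*(p^2 - 2*p) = p*(p - 1)*(p - 2)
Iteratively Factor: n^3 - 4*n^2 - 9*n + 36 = (n - 3)*(n^2 - n - 12) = (n - 3)*(n + 3)*(n - 4)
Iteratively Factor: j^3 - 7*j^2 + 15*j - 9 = (j - 3)*(j^2 - 4*j + 3) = (j - 3)*(j - 1)*(j - 3)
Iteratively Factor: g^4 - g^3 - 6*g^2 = (g - 3)*(g^3 + 2*g^2) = (g - 3)*(g + 2)*(g^2) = g*(g - 3)*(g + 2)*(g)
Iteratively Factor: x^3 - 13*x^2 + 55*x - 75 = (x - 5)*(x^2 - 8*x + 15) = (x - 5)*(x - 3)*(x - 5)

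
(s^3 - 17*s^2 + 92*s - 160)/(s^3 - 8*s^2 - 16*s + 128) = (s - 5)/(s + 4)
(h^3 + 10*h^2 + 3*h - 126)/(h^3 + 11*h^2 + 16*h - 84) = (h - 3)/(h - 2)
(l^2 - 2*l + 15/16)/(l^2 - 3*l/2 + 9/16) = (4*l - 5)/(4*l - 3)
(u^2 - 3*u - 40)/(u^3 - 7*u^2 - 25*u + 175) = (u - 8)/(u^2 - 12*u + 35)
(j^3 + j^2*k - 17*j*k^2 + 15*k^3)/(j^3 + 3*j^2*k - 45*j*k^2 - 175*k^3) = (j^2 - 4*j*k + 3*k^2)/(j^2 - 2*j*k - 35*k^2)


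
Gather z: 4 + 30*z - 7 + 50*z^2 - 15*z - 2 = 50*z^2 + 15*z - 5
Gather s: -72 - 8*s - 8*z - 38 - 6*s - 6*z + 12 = -14*s - 14*z - 98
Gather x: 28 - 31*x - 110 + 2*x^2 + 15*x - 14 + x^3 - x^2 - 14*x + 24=x^3 + x^2 - 30*x - 72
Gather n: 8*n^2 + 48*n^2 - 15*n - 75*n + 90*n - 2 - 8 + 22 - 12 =56*n^2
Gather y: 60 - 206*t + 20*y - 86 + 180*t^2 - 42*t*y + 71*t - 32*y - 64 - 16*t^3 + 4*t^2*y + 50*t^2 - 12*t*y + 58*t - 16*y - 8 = -16*t^3 + 230*t^2 - 77*t + y*(4*t^2 - 54*t - 28) - 98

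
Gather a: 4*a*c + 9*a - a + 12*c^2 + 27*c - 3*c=a*(4*c + 8) + 12*c^2 + 24*c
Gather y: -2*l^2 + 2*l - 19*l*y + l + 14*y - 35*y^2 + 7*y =-2*l^2 + 3*l - 35*y^2 + y*(21 - 19*l)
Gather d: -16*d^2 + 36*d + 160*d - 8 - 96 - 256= -16*d^2 + 196*d - 360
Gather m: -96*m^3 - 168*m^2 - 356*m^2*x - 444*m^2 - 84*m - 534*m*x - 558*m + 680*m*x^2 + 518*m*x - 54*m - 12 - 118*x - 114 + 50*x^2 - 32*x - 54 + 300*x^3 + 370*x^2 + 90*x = -96*m^3 + m^2*(-356*x - 612) + m*(680*x^2 - 16*x - 696) + 300*x^3 + 420*x^2 - 60*x - 180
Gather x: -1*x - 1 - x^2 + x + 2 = 1 - x^2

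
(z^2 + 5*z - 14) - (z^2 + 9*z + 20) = -4*z - 34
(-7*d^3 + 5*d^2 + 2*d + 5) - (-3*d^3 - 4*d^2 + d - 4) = -4*d^3 + 9*d^2 + d + 9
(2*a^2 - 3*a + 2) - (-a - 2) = 2*a^2 - 2*a + 4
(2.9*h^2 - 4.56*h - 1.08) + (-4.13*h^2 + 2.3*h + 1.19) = -1.23*h^2 - 2.26*h + 0.11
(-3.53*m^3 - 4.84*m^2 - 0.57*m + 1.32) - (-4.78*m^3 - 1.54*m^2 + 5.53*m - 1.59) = 1.25*m^3 - 3.3*m^2 - 6.1*m + 2.91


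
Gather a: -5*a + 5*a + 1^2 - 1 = 0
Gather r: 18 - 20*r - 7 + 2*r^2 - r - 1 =2*r^2 - 21*r + 10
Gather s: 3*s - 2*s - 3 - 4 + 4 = s - 3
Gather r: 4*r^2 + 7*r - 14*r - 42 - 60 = 4*r^2 - 7*r - 102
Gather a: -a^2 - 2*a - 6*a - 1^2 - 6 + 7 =-a^2 - 8*a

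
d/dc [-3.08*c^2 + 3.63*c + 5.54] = 3.63 - 6.16*c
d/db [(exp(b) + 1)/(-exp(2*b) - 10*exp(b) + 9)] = (2*(exp(b) + 1)*(exp(b) + 5) - exp(2*b) - 10*exp(b) + 9)*exp(b)/(exp(2*b) + 10*exp(b) - 9)^2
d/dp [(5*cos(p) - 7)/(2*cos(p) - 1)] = -9*sin(p)/(2*cos(p) - 1)^2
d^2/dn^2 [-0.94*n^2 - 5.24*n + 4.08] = -1.88000000000000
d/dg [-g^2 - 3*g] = -2*g - 3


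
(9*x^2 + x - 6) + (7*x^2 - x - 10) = 16*x^2 - 16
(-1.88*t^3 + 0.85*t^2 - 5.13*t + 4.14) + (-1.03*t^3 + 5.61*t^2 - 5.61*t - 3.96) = -2.91*t^3 + 6.46*t^2 - 10.74*t + 0.18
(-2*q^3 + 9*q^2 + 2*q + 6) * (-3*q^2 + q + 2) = 6*q^5 - 29*q^4 - q^3 + 2*q^2 + 10*q + 12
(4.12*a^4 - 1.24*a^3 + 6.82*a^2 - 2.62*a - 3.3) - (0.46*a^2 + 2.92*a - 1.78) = 4.12*a^4 - 1.24*a^3 + 6.36*a^2 - 5.54*a - 1.52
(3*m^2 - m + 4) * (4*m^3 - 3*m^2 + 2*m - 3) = 12*m^5 - 13*m^4 + 25*m^3 - 23*m^2 + 11*m - 12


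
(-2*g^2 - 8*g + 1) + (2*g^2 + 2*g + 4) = 5 - 6*g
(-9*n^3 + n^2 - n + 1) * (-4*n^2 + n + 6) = 36*n^5 - 13*n^4 - 49*n^3 + n^2 - 5*n + 6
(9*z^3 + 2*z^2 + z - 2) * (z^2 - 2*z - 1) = 9*z^5 - 16*z^4 - 12*z^3 - 6*z^2 + 3*z + 2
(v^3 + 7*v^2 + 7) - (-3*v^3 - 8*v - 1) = 4*v^3 + 7*v^2 + 8*v + 8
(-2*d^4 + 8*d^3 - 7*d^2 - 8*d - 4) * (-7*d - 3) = 14*d^5 - 50*d^4 + 25*d^3 + 77*d^2 + 52*d + 12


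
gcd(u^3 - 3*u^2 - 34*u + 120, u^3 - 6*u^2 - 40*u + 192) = u^2 + 2*u - 24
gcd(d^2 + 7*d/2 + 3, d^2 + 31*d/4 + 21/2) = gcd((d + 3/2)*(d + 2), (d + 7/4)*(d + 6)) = 1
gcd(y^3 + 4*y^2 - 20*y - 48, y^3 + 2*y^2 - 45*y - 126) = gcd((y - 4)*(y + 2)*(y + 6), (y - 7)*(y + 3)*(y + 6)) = y + 6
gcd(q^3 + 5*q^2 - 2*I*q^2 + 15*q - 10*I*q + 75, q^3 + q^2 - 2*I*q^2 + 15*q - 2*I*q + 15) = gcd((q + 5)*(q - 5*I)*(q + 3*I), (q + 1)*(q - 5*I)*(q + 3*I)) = q^2 - 2*I*q + 15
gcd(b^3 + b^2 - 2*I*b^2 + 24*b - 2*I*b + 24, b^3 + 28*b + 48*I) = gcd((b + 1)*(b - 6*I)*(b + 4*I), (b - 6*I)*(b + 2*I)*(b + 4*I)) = b^2 - 2*I*b + 24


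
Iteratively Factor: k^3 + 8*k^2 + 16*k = (k)*(k^2 + 8*k + 16) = k*(k + 4)*(k + 4)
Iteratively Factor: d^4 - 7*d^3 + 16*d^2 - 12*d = (d - 3)*(d^3 - 4*d^2 + 4*d) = (d - 3)*(d - 2)*(d^2 - 2*d) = (d - 3)*(d - 2)^2*(d)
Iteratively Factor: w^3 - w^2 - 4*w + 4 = (w + 2)*(w^2 - 3*w + 2) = (w - 1)*(w + 2)*(w - 2)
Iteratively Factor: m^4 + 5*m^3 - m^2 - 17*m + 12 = (m - 1)*(m^3 + 6*m^2 + 5*m - 12) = (m - 1)*(m + 3)*(m^2 + 3*m - 4) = (m - 1)^2*(m + 3)*(m + 4)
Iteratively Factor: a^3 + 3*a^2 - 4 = (a - 1)*(a^2 + 4*a + 4) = (a - 1)*(a + 2)*(a + 2)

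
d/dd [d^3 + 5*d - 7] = 3*d^2 + 5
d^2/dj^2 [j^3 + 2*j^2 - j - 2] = 6*j + 4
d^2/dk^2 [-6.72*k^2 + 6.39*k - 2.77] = -13.4400000000000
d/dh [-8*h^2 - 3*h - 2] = -16*h - 3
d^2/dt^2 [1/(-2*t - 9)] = -8/(2*t + 9)^3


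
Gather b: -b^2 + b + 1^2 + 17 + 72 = -b^2 + b + 90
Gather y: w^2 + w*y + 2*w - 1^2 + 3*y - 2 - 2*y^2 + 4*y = w^2 + 2*w - 2*y^2 + y*(w + 7) - 3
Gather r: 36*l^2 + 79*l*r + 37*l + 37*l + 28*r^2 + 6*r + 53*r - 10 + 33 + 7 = 36*l^2 + 74*l + 28*r^2 + r*(79*l + 59) + 30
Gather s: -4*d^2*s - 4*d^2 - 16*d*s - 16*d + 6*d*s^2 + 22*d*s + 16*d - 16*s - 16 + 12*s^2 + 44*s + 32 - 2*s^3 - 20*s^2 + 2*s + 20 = -4*d^2 - 2*s^3 + s^2*(6*d - 8) + s*(-4*d^2 + 6*d + 30) + 36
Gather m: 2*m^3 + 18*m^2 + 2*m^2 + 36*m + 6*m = 2*m^3 + 20*m^2 + 42*m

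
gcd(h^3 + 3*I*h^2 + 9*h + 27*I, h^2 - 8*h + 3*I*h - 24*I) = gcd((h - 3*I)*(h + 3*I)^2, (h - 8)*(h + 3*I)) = h + 3*I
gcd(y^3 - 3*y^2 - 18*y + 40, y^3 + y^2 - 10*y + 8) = y^2 + 2*y - 8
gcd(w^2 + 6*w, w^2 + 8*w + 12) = w + 6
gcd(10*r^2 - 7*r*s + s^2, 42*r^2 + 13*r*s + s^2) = 1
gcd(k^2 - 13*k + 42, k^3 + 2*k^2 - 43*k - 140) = k - 7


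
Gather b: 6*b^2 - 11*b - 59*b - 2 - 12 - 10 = 6*b^2 - 70*b - 24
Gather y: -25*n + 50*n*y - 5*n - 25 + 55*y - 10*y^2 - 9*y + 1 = -30*n - 10*y^2 + y*(50*n + 46) - 24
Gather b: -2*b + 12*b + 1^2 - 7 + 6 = 10*b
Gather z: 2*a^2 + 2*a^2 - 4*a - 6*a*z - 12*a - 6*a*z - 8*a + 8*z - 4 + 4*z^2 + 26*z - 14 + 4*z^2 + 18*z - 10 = 4*a^2 - 24*a + 8*z^2 + z*(52 - 12*a) - 28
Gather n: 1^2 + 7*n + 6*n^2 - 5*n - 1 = 6*n^2 + 2*n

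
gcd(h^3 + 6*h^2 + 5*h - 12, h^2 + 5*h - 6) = h - 1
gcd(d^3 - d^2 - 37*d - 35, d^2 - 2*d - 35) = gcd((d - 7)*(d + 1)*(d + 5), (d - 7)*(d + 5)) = d^2 - 2*d - 35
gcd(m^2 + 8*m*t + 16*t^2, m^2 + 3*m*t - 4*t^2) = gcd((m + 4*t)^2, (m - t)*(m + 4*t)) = m + 4*t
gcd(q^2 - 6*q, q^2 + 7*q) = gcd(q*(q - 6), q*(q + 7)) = q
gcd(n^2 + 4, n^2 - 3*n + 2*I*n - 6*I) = n + 2*I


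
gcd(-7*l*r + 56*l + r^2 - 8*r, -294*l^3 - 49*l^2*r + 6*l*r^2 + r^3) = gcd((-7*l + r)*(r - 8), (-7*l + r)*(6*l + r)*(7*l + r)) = -7*l + r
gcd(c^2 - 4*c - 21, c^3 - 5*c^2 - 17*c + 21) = c^2 - 4*c - 21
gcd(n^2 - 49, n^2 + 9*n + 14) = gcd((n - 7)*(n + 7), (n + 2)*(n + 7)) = n + 7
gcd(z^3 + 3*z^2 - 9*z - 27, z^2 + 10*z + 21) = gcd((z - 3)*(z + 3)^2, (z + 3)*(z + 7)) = z + 3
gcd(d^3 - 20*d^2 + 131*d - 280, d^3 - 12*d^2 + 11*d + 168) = d^2 - 15*d + 56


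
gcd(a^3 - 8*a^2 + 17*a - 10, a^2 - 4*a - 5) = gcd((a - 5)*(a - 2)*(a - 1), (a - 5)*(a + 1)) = a - 5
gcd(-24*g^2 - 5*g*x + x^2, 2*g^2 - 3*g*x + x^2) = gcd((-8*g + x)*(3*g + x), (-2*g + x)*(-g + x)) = 1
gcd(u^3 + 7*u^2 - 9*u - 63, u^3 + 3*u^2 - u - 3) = u + 3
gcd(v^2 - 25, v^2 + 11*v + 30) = v + 5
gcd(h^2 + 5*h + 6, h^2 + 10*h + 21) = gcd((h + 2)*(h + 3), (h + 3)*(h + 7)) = h + 3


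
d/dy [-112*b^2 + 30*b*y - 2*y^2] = 30*b - 4*y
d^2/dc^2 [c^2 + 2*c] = 2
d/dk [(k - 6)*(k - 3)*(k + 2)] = k*(3*k - 14)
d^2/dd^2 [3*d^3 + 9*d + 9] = 18*d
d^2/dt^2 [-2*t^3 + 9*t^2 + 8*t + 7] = 18 - 12*t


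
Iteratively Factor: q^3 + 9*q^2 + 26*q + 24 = (q + 4)*(q^2 + 5*q + 6) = (q + 3)*(q + 4)*(q + 2)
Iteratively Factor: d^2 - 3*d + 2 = (d - 2)*(d - 1)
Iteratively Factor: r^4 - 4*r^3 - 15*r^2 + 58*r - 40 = (r - 1)*(r^3 - 3*r^2 - 18*r + 40) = (r - 1)*(r + 4)*(r^2 - 7*r + 10) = (r - 5)*(r - 1)*(r + 4)*(r - 2)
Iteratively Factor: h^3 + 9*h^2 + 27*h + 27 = (h + 3)*(h^2 + 6*h + 9) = (h + 3)^2*(h + 3)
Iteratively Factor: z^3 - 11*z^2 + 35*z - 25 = (z - 1)*(z^2 - 10*z + 25) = (z - 5)*(z - 1)*(z - 5)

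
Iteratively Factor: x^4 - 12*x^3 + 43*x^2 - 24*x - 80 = (x + 1)*(x^3 - 13*x^2 + 56*x - 80) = (x - 4)*(x + 1)*(x^2 - 9*x + 20) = (x - 4)^2*(x + 1)*(x - 5)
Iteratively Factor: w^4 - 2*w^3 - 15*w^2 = (w + 3)*(w^3 - 5*w^2) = w*(w + 3)*(w^2 - 5*w) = w^2*(w + 3)*(w - 5)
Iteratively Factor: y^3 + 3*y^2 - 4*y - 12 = (y + 3)*(y^2 - 4) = (y - 2)*(y + 3)*(y + 2)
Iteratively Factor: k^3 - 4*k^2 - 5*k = (k)*(k^2 - 4*k - 5) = k*(k - 5)*(k + 1)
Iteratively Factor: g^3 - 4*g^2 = (g)*(g^2 - 4*g) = g^2*(g - 4)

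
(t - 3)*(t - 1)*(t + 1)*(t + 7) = t^4 + 4*t^3 - 22*t^2 - 4*t + 21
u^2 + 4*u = u*(u + 4)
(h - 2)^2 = h^2 - 4*h + 4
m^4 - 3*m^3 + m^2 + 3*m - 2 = (m - 2)*(m - 1)^2*(m + 1)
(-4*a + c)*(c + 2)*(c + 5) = -4*a*c^2 - 28*a*c - 40*a + c^3 + 7*c^2 + 10*c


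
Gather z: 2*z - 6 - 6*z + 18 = 12 - 4*z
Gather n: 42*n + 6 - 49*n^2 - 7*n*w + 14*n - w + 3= -49*n^2 + n*(56 - 7*w) - w + 9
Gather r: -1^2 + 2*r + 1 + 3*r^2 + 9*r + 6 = 3*r^2 + 11*r + 6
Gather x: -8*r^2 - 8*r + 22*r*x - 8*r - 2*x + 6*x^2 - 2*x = -8*r^2 - 16*r + 6*x^2 + x*(22*r - 4)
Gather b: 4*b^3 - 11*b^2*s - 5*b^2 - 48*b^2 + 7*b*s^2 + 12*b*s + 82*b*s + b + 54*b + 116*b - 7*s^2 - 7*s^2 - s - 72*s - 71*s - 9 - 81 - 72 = 4*b^3 + b^2*(-11*s - 53) + b*(7*s^2 + 94*s + 171) - 14*s^2 - 144*s - 162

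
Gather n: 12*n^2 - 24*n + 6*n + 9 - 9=12*n^2 - 18*n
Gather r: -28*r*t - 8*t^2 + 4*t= -28*r*t - 8*t^2 + 4*t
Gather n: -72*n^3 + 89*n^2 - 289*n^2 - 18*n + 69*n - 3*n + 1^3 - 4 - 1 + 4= -72*n^3 - 200*n^2 + 48*n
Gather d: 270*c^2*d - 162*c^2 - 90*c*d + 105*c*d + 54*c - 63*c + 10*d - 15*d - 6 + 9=-162*c^2 - 9*c + d*(270*c^2 + 15*c - 5) + 3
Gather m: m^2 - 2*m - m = m^2 - 3*m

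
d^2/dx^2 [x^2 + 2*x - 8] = 2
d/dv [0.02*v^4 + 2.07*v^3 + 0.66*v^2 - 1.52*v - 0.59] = 0.08*v^3 + 6.21*v^2 + 1.32*v - 1.52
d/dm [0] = 0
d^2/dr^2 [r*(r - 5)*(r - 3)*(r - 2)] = 12*r^2 - 60*r + 62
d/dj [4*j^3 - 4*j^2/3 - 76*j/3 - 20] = 12*j^2 - 8*j/3 - 76/3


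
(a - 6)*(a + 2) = a^2 - 4*a - 12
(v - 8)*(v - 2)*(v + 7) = v^3 - 3*v^2 - 54*v + 112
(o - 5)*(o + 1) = o^2 - 4*o - 5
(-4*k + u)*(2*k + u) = -8*k^2 - 2*k*u + u^2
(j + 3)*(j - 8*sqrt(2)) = j^2 - 8*sqrt(2)*j + 3*j - 24*sqrt(2)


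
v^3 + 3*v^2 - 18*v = v*(v - 3)*(v + 6)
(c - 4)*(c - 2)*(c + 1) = c^3 - 5*c^2 + 2*c + 8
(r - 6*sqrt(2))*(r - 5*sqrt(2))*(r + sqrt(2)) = r^3 - 10*sqrt(2)*r^2 + 38*r + 60*sqrt(2)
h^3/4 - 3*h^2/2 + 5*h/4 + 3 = (h/4 + 1/4)*(h - 4)*(h - 3)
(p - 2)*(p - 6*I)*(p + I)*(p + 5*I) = p^4 - 2*p^3 + 31*p^2 - 62*p + 30*I*p - 60*I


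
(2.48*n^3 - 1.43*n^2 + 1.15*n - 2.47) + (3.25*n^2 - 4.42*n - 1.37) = 2.48*n^3 + 1.82*n^2 - 3.27*n - 3.84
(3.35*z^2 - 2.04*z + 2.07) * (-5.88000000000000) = -19.698*z^2 + 11.9952*z - 12.1716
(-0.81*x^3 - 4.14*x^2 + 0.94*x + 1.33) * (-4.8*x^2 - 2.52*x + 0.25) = 3.888*x^5 + 21.9132*x^4 + 5.7183*x^3 - 9.7878*x^2 - 3.1166*x + 0.3325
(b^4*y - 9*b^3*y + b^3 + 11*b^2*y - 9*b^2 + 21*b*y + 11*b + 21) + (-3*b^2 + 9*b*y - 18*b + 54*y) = b^4*y - 9*b^3*y + b^3 + 11*b^2*y - 12*b^2 + 30*b*y - 7*b + 54*y + 21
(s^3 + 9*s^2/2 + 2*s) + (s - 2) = s^3 + 9*s^2/2 + 3*s - 2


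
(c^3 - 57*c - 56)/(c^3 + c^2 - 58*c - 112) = (c + 1)/(c + 2)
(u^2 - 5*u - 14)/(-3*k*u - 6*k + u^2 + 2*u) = (u - 7)/(-3*k + u)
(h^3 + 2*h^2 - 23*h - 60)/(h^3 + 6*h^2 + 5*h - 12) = (h - 5)/(h - 1)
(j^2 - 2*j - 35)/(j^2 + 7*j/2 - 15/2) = 2*(j - 7)/(2*j - 3)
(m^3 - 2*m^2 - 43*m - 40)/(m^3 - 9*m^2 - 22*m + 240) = (m + 1)/(m - 6)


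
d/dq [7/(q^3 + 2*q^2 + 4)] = 7*q*(-3*q - 4)/(q^3 + 2*q^2 + 4)^2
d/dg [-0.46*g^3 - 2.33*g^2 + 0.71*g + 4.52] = -1.38*g^2 - 4.66*g + 0.71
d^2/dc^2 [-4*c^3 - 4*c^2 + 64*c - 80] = -24*c - 8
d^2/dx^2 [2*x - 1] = 0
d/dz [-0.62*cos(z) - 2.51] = 0.62*sin(z)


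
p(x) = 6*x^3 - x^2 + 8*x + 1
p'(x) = 18*x^2 - 2*x + 8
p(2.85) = 154.57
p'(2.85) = 148.50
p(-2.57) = -128.01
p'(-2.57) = 132.03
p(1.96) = 58.02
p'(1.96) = 73.23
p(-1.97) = -64.51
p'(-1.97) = 81.80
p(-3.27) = -245.65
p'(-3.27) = 207.01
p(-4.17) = -484.82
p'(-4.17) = 329.34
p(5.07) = 797.80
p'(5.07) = 460.55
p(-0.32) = -1.86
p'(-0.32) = 10.48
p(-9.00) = -4526.00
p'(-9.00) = 1484.00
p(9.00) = 4366.00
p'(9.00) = 1448.00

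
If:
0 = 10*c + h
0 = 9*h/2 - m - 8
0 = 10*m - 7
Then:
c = -29/150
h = 29/15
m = 7/10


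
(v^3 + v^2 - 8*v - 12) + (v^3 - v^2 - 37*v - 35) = 2*v^3 - 45*v - 47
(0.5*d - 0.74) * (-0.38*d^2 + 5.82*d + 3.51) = -0.19*d^3 + 3.1912*d^2 - 2.5518*d - 2.5974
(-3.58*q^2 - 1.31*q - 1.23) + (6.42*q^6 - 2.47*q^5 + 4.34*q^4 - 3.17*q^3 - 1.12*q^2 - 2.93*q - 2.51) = 6.42*q^6 - 2.47*q^5 + 4.34*q^4 - 3.17*q^3 - 4.7*q^2 - 4.24*q - 3.74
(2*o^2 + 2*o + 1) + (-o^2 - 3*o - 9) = o^2 - o - 8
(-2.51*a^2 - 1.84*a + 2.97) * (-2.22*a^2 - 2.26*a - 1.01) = 5.5722*a^4 + 9.7574*a^3 + 0.100099999999999*a^2 - 4.8538*a - 2.9997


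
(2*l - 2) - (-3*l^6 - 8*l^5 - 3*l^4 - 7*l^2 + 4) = 3*l^6 + 8*l^5 + 3*l^4 + 7*l^2 + 2*l - 6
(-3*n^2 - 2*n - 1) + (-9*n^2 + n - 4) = -12*n^2 - n - 5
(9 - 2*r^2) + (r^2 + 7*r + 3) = -r^2 + 7*r + 12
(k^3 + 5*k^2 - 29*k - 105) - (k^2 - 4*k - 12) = k^3 + 4*k^2 - 25*k - 93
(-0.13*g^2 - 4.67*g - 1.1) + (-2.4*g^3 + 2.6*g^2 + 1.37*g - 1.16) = -2.4*g^3 + 2.47*g^2 - 3.3*g - 2.26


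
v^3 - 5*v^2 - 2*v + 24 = (v - 4)*(v - 3)*(v + 2)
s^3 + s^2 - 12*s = s*(s - 3)*(s + 4)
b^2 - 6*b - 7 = (b - 7)*(b + 1)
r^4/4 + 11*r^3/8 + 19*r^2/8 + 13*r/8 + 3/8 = (r/2 + 1/4)*(r/2 + 1/2)*(r + 1)*(r + 3)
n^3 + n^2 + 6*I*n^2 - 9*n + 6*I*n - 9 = (n + 1)*(n + 3*I)^2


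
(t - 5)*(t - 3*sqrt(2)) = t^2 - 5*t - 3*sqrt(2)*t + 15*sqrt(2)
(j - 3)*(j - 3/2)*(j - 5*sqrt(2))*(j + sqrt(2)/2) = j^4 - 9*sqrt(2)*j^3/2 - 9*j^3/2 - j^2/2 + 81*sqrt(2)*j^2/4 - 81*sqrt(2)*j/4 + 45*j/2 - 45/2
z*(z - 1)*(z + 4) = z^3 + 3*z^2 - 4*z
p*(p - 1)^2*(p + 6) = p^4 + 4*p^3 - 11*p^2 + 6*p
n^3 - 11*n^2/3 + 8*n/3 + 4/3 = (n - 2)^2*(n + 1/3)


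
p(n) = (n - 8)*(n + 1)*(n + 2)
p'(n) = (n - 8)*(n + 1) + (n - 8)*(n + 2) + (n + 1)*(n + 2)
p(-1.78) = 1.68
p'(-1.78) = 5.31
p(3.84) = -117.58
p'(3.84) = -16.16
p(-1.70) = 2.04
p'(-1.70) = 3.67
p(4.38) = -124.25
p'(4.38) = -8.25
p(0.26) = -22.04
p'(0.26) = -24.40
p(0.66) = -32.41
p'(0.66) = -27.29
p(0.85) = -37.70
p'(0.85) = -28.33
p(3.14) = -103.42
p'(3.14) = -23.82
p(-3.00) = -22.00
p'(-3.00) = 35.00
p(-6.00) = -280.00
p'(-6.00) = 146.00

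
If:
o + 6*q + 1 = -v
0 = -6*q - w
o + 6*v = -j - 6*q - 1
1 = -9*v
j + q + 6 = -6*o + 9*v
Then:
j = 5/9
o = -80/63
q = 4/63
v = -1/9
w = -8/21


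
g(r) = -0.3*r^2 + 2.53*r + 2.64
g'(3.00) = 0.73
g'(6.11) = -1.14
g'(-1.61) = 3.50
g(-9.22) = -46.19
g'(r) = 2.53 - 0.6*r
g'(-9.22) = 8.06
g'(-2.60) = 4.09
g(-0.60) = 1.01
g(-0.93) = 0.03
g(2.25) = 6.81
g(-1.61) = -2.21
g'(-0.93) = 3.09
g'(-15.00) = 11.53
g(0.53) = 3.90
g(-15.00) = -102.81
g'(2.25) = 1.18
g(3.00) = 7.53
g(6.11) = 6.90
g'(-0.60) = 2.89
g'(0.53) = 2.21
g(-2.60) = -5.97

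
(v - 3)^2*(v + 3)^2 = v^4 - 18*v^2 + 81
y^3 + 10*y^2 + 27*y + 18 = (y + 1)*(y + 3)*(y + 6)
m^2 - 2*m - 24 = (m - 6)*(m + 4)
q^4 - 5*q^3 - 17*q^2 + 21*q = q*(q - 7)*(q - 1)*(q + 3)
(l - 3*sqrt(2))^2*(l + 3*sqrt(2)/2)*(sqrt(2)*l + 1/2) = sqrt(2)*l^4 - 17*l^3/2 - 9*sqrt(2)*l^2/4 + 54*l + 27*sqrt(2)/2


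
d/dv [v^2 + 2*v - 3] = 2*v + 2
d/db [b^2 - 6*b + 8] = 2*b - 6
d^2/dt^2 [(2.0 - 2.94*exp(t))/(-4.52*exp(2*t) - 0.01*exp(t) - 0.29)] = (60.065376*exp(4*t) - 163.576088*exp(3*t) - 23.393712*exp(2*t) + 10.477674*exp(t) + 0.253054)*exp(t)/(92.345408*exp(6*t) + 0.612912*exp(5*t) + 17.775804*exp(4*t) + 0.078649*exp(3*t) + 1.140483*exp(2*t) + 0.002523*exp(t) + 0.024389)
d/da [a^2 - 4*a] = 2*a - 4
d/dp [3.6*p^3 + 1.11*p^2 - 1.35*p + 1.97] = 10.8*p^2 + 2.22*p - 1.35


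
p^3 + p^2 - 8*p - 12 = (p - 3)*(p + 2)^2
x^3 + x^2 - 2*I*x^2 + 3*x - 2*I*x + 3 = (x + 1)*(x - 3*I)*(x + I)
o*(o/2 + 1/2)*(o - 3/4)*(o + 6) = o^4/2 + 25*o^3/8 + 3*o^2/8 - 9*o/4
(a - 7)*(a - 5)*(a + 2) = a^3 - 10*a^2 + 11*a + 70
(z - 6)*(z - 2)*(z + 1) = z^3 - 7*z^2 + 4*z + 12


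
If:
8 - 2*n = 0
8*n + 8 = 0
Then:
No Solution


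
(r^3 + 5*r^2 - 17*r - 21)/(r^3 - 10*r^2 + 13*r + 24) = (r + 7)/(r - 8)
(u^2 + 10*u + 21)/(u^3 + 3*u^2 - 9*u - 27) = (u + 7)/(u^2 - 9)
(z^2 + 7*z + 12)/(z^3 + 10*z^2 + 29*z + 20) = (z + 3)/(z^2 + 6*z + 5)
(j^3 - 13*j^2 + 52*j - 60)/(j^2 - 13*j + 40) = (j^2 - 8*j + 12)/(j - 8)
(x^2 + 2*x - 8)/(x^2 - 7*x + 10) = (x + 4)/(x - 5)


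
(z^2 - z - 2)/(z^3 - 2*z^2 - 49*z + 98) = (z + 1)/(z^2 - 49)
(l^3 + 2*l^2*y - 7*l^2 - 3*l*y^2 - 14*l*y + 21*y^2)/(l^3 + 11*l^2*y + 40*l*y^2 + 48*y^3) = (l^2 - l*y - 7*l + 7*y)/(l^2 + 8*l*y + 16*y^2)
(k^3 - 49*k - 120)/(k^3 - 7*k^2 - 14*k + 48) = (k + 5)/(k - 2)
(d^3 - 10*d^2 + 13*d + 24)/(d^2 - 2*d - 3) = d - 8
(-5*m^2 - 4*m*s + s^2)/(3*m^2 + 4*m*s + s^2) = (-5*m + s)/(3*m + s)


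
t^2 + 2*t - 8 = (t - 2)*(t + 4)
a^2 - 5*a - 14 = (a - 7)*(a + 2)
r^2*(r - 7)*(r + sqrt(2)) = r^4 - 7*r^3 + sqrt(2)*r^3 - 7*sqrt(2)*r^2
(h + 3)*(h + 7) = h^2 + 10*h + 21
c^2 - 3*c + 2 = (c - 2)*(c - 1)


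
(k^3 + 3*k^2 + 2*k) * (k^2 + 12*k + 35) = k^5 + 15*k^4 + 73*k^3 + 129*k^2 + 70*k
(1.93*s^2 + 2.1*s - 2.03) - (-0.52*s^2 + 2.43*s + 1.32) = 2.45*s^2 - 0.33*s - 3.35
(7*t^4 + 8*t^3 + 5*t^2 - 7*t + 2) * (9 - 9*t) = -63*t^5 - 9*t^4 + 27*t^3 + 108*t^2 - 81*t + 18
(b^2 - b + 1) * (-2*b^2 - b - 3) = -2*b^4 + b^3 - 4*b^2 + 2*b - 3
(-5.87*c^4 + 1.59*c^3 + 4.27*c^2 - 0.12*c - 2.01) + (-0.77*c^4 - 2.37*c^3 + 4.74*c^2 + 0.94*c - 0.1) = -6.64*c^4 - 0.78*c^3 + 9.01*c^2 + 0.82*c - 2.11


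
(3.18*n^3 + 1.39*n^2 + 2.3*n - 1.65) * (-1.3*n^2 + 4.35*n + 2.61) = -4.134*n^5 + 12.026*n^4 + 11.3563*n^3 + 15.7779*n^2 - 1.1745*n - 4.3065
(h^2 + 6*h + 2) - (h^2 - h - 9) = 7*h + 11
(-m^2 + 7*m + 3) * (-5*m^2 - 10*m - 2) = 5*m^4 - 25*m^3 - 83*m^2 - 44*m - 6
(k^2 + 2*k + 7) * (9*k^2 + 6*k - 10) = 9*k^4 + 24*k^3 + 65*k^2 + 22*k - 70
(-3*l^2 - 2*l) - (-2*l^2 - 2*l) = -l^2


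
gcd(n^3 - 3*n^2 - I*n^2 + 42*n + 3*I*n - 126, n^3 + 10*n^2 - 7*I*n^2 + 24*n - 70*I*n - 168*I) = n - 7*I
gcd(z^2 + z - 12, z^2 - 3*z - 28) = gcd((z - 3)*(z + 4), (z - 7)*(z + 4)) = z + 4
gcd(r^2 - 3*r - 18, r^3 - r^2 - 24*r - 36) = r^2 - 3*r - 18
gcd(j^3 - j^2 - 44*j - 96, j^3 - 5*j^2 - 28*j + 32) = j^2 - 4*j - 32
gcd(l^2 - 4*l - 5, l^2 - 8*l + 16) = 1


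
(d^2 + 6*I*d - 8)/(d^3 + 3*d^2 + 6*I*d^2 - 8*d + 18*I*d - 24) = 1/(d + 3)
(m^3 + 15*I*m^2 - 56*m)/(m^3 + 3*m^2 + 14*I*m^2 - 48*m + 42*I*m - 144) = m*(m + 7*I)/(m^2 + 3*m*(1 + 2*I) + 18*I)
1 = 1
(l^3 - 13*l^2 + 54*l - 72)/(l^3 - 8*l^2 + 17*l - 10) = (l^3 - 13*l^2 + 54*l - 72)/(l^3 - 8*l^2 + 17*l - 10)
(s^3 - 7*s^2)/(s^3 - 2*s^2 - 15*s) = s*(7 - s)/(-s^2 + 2*s + 15)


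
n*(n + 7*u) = n^2 + 7*n*u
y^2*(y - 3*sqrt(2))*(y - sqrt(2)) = y^4 - 4*sqrt(2)*y^3 + 6*y^2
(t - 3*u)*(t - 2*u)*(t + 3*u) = t^3 - 2*t^2*u - 9*t*u^2 + 18*u^3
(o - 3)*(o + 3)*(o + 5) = o^3 + 5*o^2 - 9*o - 45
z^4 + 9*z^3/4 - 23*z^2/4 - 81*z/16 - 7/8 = (z - 2)*(z + 1/4)*(z + 1/2)*(z + 7/2)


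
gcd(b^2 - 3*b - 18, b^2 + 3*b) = b + 3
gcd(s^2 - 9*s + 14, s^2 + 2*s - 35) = 1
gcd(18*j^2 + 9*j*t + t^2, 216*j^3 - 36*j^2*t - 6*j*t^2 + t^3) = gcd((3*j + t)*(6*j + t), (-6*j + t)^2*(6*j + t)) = 6*j + t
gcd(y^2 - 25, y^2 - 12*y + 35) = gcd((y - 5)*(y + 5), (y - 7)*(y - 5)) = y - 5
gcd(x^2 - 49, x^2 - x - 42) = x - 7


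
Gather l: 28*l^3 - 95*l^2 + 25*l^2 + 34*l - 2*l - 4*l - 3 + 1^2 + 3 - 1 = 28*l^3 - 70*l^2 + 28*l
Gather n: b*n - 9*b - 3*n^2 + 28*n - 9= -9*b - 3*n^2 + n*(b + 28) - 9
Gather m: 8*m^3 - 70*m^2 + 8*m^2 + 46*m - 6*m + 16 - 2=8*m^3 - 62*m^2 + 40*m + 14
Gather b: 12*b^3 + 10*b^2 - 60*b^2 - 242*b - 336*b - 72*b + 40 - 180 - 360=12*b^3 - 50*b^2 - 650*b - 500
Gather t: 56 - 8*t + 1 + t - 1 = 56 - 7*t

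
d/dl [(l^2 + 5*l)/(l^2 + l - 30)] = (-l*(l + 5)*(2*l + 1) + (2*l + 5)*(l^2 + l - 30))/(l^2 + l - 30)^2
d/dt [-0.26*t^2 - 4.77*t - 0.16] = -0.52*t - 4.77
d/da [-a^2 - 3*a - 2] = -2*a - 3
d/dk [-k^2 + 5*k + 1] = 5 - 2*k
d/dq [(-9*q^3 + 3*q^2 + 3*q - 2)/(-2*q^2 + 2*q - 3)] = (18*q^4 - 36*q^3 + 93*q^2 - 26*q - 5)/(4*q^4 - 8*q^3 + 16*q^2 - 12*q + 9)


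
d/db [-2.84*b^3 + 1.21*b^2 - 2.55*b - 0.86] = -8.52*b^2 + 2.42*b - 2.55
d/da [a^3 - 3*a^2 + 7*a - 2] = 3*a^2 - 6*a + 7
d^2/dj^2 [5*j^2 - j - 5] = 10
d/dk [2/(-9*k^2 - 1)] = 36*k/(9*k^2 + 1)^2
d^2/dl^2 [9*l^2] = 18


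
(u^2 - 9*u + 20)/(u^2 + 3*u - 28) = (u - 5)/(u + 7)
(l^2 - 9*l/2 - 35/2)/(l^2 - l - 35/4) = 2*(l - 7)/(2*l - 7)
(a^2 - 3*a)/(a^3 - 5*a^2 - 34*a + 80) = a*(a - 3)/(a^3 - 5*a^2 - 34*a + 80)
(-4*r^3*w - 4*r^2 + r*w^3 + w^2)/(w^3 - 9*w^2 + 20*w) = (-4*r^3*w - 4*r^2 + r*w^3 + w^2)/(w*(w^2 - 9*w + 20))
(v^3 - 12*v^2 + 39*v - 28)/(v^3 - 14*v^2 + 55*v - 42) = (v - 4)/(v - 6)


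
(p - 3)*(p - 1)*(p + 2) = p^3 - 2*p^2 - 5*p + 6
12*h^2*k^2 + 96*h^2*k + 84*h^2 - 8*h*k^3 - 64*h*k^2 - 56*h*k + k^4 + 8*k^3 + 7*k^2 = (-6*h + k)*(-2*h + k)*(k + 1)*(k + 7)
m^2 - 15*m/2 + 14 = (m - 4)*(m - 7/2)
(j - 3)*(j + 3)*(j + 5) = j^3 + 5*j^2 - 9*j - 45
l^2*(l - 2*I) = l^3 - 2*I*l^2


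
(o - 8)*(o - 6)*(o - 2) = o^3 - 16*o^2 + 76*o - 96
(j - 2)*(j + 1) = j^2 - j - 2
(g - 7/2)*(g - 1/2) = g^2 - 4*g + 7/4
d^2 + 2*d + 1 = (d + 1)^2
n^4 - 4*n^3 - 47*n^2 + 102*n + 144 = (n - 8)*(n - 3)*(n + 1)*(n + 6)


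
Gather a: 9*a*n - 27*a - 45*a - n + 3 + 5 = a*(9*n - 72) - n + 8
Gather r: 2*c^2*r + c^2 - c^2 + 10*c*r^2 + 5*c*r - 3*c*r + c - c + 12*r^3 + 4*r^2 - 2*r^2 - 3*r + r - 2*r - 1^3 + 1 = 12*r^3 + r^2*(10*c + 2) + r*(2*c^2 + 2*c - 4)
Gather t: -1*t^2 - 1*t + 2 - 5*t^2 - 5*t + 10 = -6*t^2 - 6*t + 12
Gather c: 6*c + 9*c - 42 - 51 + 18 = 15*c - 75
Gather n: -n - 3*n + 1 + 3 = 4 - 4*n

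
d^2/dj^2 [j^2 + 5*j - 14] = 2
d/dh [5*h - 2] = 5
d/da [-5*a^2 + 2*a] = 2 - 10*a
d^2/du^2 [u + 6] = 0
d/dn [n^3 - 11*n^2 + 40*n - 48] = 3*n^2 - 22*n + 40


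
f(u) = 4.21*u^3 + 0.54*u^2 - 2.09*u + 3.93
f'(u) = 12.63*u^2 + 1.08*u - 2.09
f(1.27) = 10.77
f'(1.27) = 19.65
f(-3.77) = -206.10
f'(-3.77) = 173.35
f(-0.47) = 4.59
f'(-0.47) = 0.19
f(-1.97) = -22.04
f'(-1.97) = 44.80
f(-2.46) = -50.33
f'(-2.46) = 71.68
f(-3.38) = -145.40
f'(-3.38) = 138.55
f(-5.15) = -546.03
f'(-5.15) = 327.33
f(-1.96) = -21.60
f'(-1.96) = 44.31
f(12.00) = 7331.49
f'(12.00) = 1829.59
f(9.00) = 3097.95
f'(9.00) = 1030.66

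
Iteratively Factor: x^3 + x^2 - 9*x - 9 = (x + 1)*(x^2 - 9) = (x - 3)*(x + 1)*(x + 3)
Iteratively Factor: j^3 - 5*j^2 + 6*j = (j - 2)*(j^2 - 3*j) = (j - 3)*(j - 2)*(j)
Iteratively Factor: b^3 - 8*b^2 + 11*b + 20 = (b + 1)*(b^2 - 9*b + 20) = (b - 5)*(b + 1)*(b - 4)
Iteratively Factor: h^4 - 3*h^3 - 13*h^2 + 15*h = (h - 5)*(h^3 + 2*h^2 - 3*h) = h*(h - 5)*(h^2 + 2*h - 3) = h*(h - 5)*(h - 1)*(h + 3)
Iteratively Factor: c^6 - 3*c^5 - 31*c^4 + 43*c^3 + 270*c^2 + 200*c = (c - 5)*(c^5 + 2*c^4 - 21*c^3 - 62*c^2 - 40*c) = (c - 5)^2*(c^4 + 7*c^3 + 14*c^2 + 8*c) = c*(c - 5)^2*(c^3 + 7*c^2 + 14*c + 8) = c*(c - 5)^2*(c + 1)*(c^2 + 6*c + 8) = c*(c - 5)^2*(c + 1)*(c + 4)*(c + 2)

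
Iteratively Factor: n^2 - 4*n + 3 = (n - 1)*(n - 3)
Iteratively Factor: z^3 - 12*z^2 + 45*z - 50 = (z - 5)*(z^2 - 7*z + 10) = (z - 5)^2*(z - 2)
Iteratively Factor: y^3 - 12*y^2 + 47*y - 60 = (y - 4)*(y^2 - 8*y + 15) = (y - 5)*(y - 4)*(y - 3)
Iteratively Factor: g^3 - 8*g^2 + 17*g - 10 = (g - 2)*(g^2 - 6*g + 5) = (g - 5)*(g - 2)*(g - 1)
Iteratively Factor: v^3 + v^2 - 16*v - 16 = (v + 1)*(v^2 - 16) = (v - 4)*(v + 1)*(v + 4)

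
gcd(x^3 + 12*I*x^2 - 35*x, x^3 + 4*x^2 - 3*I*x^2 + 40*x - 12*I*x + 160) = x + 5*I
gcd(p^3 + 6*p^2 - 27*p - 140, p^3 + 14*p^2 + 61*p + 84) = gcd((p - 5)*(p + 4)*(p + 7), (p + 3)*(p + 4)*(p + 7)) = p^2 + 11*p + 28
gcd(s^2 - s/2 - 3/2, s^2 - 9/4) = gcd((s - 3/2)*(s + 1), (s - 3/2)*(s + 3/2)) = s - 3/2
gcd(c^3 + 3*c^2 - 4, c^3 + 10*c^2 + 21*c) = 1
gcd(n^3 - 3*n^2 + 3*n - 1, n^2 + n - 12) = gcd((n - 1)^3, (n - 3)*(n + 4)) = 1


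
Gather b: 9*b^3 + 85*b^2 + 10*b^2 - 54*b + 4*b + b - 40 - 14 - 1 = 9*b^3 + 95*b^2 - 49*b - 55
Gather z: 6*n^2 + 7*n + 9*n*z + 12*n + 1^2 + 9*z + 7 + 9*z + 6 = 6*n^2 + 19*n + z*(9*n + 18) + 14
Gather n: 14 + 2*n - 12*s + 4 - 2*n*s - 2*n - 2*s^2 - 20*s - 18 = -2*n*s - 2*s^2 - 32*s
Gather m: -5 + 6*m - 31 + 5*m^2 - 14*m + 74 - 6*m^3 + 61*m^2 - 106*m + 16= -6*m^3 + 66*m^2 - 114*m + 54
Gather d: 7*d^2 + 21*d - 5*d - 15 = 7*d^2 + 16*d - 15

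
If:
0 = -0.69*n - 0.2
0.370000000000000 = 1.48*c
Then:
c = 0.25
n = -0.29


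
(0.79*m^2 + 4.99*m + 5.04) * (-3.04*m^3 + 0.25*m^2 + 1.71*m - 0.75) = -2.4016*m^5 - 14.9721*m^4 - 12.7232*m^3 + 9.2004*m^2 + 4.8759*m - 3.78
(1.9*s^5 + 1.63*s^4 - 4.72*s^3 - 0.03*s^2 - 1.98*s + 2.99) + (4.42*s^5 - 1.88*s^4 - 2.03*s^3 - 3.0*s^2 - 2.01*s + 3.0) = 6.32*s^5 - 0.25*s^4 - 6.75*s^3 - 3.03*s^2 - 3.99*s + 5.99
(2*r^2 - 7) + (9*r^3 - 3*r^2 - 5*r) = 9*r^3 - r^2 - 5*r - 7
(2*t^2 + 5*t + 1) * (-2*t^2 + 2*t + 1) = -4*t^4 - 6*t^3 + 10*t^2 + 7*t + 1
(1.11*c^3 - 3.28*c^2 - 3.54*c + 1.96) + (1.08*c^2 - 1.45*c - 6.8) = 1.11*c^3 - 2.2*c^2 - 4.99*c - 4.84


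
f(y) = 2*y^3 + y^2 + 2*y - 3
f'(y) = 6*y^2 + 2*y + 2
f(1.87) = 17.32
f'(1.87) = 26.72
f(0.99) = 1.90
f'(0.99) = 9.86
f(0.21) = -2.52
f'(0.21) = 2.68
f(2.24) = 28.98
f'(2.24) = 36.59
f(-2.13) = -22.05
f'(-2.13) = 24.96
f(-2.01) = -19.22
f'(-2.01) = 22.22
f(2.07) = 23.16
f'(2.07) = 31.85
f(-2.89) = -48.70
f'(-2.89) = 46.33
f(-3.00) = -54.00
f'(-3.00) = 50.00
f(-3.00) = -54.00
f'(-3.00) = 50.00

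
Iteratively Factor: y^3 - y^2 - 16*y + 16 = (y - 1)*(y^2 - 16) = (y - 1)*(y + 4)*(y - 4)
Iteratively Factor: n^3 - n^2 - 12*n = (n)*(n^2 - n - 12) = n*(n + 3)*(n - 4)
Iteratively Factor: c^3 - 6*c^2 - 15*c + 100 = (c + 4)*(c^2 - 10*c + 25) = (c - 5)*(c + 4)*(c - 5)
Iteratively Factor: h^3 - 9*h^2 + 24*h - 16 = (h - 4)*(h^2 - 5*h + 4) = (h - 4)*(h - 1)*(h - 4)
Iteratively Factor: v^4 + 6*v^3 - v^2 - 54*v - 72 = (v - 3)*(v^3 + 9*v^2 + 26*v + 24) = (v - 3)*(v + 3)*(v^2 + 6*v + 8) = (v - 3)*(v + 2)*(v + 3)*(v + 4)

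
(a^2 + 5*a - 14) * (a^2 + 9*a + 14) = a^4 + 14*a^3 + 45*a^2 - 56*a - 196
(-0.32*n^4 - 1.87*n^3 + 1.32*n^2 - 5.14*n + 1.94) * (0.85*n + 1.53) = -0.272*n^5 - 2.0791*n^4 - 1.7391*n^3 - 2.3494*n^2 - 6.2152*n + 2.9682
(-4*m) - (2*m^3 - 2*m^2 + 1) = -2*m^3 + 2*m^2 - 4*m - 1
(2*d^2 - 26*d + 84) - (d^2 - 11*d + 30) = d^2 - 15*d + 54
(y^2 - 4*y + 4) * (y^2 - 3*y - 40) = y^4 - 7*y^3 - 24*y^2 + 148*y - 160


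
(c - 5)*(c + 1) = c^2 - 4*c - 5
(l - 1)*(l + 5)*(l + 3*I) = l^3 + 4*l^2 + 3*I*l^2 - 5*l + 12*I*l - 15*I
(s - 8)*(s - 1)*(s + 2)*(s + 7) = s^4 - 59*s^2 - 54*s + 112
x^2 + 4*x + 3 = (x + 1)*(x + 3)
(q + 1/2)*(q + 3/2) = q^2 + 2*q + 3/4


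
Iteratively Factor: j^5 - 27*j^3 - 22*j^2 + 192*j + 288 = (j + 2)*(j^4 - 2*j^3 - 23*j^2 + 24*j + 144) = (j - 4)*(j + 2)*(j^3 + 2*j^2 - 15*j - 36) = (j - 4)^2*(j + 2)*(j^2 + 6*j + 9) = (j - 4)^2*(j + 2)*(j + 3)*(j + 3)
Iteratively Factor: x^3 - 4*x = (x + 2)*(x^2 - 2*x) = x*(x + 2)*(x - 2)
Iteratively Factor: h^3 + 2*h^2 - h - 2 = (h + 2)*(h^2 - 1) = (h - 1)*(h + 2)*(h + 1)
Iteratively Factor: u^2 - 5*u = (u - 5)*(u)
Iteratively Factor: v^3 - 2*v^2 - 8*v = (v - 4)*(v^2 + 2*v) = (v - 4)*(v + 2)*(v)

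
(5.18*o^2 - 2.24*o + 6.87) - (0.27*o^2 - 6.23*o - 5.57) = 4.91*o^2 + 3.99*o + 12.44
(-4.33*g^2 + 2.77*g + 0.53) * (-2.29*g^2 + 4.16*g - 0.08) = 9.9157*g^4 - 24.3561*g^3 + 10.6559*g^2 + 1.9832*g - 0.0424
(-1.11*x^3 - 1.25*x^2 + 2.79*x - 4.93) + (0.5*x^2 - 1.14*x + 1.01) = -1.11*x^3 - 0.75*x^2 + 1.65*x - 3.92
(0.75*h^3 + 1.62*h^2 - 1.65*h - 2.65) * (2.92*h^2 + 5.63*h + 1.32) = 2.19*h^5 + 8.9529*h^4 + 5.2926*h^3 - 14.8891*h^2 - 17.0975*h - 3.498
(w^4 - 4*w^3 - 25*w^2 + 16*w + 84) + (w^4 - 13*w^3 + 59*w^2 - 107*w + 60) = 2*w^4 - 17*w^3 + 34*w^2 - 91*w + 144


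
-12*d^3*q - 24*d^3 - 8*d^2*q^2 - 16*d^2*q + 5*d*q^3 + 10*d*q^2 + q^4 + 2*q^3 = (-2*d + q)*(d + q)*(6*d + q)*(q + 2)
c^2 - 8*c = c*(c - 8)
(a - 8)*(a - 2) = a^2 - 10*a + 16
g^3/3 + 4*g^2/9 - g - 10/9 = (g/3 + 1/3)*(g - 5/3)*(g + 2)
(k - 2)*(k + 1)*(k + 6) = k^3 + 5*k^2 - 8*k - 12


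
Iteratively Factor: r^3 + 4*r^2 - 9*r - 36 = (r + 4)*(r^2 - 9) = (r + 3)*(r + 4)*(r - 3)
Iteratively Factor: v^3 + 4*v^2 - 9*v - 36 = (v + 4)*(v^2 - 9) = (v - 3)*(v + 4)*(v + 3)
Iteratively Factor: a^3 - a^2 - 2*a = (a - 2)*(a^2 + a) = a*(a - 2)*(a + 1)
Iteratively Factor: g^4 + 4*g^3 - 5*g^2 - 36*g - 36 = (g + 2)*(g^3 + 2*g^2 - 9*g - 18) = (g + 2)*(g + 3)*(g^2 - g - 6) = (g + 2)^2*(g + 3)*(g - 3)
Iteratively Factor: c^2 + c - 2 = (c + 2)*(c - 1)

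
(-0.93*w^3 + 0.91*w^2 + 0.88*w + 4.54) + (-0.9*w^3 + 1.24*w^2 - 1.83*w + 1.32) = -1.83*w^3 + 2.15*w^2 - 0.95*w + 5.86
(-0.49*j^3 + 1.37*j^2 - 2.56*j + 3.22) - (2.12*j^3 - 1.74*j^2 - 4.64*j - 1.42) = -2.61*j^3 + 3.11*j^2 + 2.08*j + 4.64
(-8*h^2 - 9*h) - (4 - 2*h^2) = -6*h^2 - 9*h - 4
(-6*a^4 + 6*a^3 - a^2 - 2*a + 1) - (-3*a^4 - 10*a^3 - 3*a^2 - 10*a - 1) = -3*a^4 + 16*a^3 + 2*a^2 + 8*a + 2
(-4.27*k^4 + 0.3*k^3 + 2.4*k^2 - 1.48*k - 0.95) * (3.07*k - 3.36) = -13.1089*k^5 + 15.2682*k^4 + 6.36*k^3 - 12.6076*k^2 + 2.0563*k + 3.192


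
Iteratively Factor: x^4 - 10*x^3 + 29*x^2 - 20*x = (x - 1)*(x^3 - 9*x^2 + 20*x) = x*(x - 1)*(x^2 - 9*x + 20) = x*(x - 4)*(x - 1)*(x - 5)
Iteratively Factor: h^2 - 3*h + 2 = (h - 1)*(h - 2)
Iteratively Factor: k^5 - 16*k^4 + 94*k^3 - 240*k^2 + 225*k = (k - 3)*(k^4 - 13*k^3 + 55*k^2 - 75*k) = (k - 3)^2*(k^3 - 10*k^2 + 25*k) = k*(k - 3)^2*(k^2 - 10*k + 25) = k*(k - 5)*(k - 3)^2*(k - 5)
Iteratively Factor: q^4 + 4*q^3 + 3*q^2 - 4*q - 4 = (q - 1)*(q^3 + 5*q^2 + 8*q + 4) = (q - 1)*(q + 1)*(q^2 + 4*q + 4) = (q - 1)*(q + 1)*(q + 2)*(q + 2)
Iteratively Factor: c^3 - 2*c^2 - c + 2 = (c + 1)*(c^2 - 3*c + 2) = (c - 2)*(c + 1)*(c - 1)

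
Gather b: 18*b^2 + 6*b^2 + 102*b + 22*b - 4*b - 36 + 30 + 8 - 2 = 24*b^2 + 120*b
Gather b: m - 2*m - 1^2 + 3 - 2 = -m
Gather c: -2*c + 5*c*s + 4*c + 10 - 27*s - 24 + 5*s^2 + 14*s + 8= c*(5*s + 2) + 5*s^2 - 13*s - 6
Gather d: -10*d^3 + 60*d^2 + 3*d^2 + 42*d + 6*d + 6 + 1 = -10*d^3 + 63*d^2 + 48*d + 7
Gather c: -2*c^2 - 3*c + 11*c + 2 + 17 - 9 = -2*c^2 + 8*c + 10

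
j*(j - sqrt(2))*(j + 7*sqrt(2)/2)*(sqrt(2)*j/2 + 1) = sqrt(2)*j^4/2 + 7*j^3/2 - sqrt(2)*j^2 - 7*j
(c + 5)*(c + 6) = c^2 + 11*c + 30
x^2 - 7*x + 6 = (x - 6)*(x - 1)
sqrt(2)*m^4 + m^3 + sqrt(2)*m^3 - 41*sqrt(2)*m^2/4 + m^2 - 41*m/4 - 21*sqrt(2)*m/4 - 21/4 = (m - 3)*(m + 1/2)*(m + 7/2)*(sqrt(2)*m + 1)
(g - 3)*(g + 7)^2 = g^3 + 11*g^2 + 7*g - 147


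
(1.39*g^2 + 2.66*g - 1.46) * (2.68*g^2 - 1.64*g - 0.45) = 3.7252*g^4 + 4.8492*g^3 - 8.9007*g^2 + 1.1974*g + 0.657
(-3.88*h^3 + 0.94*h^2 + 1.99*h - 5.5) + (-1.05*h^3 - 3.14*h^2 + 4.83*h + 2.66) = -4.93*h^3 - 2.2*h^2 + 6.82*h - 2.84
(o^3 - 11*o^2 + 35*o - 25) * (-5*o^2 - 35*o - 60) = -5*o^5 + 20*o^4 + 150*o^3 - 440*o^2 - 1225*o + 1500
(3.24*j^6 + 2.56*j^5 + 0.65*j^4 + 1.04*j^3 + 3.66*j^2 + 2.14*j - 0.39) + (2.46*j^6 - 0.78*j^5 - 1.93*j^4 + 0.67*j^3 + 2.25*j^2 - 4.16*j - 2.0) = 5.7*j^6 + 1.78*j^5 - 1.28*j^4 + 1.71*j^3 + 5.91*j^2 - 2.02*j - 2.39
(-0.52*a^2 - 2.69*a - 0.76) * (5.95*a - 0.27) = -3.094*a^3 - 15.8651*a^2 - 3.7957*a + 0.2052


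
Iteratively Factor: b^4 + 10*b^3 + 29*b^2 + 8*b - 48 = (b - 1)*(b^3 + 11*b^2 + 40*b + 48) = (b - 1)*(b + 4)*(b^2 + 7*b + 12) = (b - 1)*(b + 4)^2*(b + 3)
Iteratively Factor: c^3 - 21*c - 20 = (c + 1)*(c^2 - c - 20) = (c + 1)*(c + 4)*(c - 5)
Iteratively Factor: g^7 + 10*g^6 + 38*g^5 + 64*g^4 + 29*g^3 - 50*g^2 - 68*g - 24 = (g + 1)*(g^6 + 9*g^5 + 29*g^4 + 35*g^3 - 6*g^2 - 44*g - 24) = (g + 1)^2*(g^5 + 8*g^4 + 21*g^3 + 14*g^2 - 20*g - 24) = (g + 1)^2*(g + 2)*(g^4 + 6*g^3 + 9*g^2 - 4*g - 12) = (g + 1)^2*(g + 2)*(g + 3)*(g^3 + 3*g^2 - 4) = (g + 1)^2*(g + 2)^2*(g + 3)*(g^2 + g - 2) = (g + 1)^2*(g + 2)^3*(g + 3)*(g - 1)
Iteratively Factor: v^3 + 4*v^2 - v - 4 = (v + 1)*(v^2 + 3*v - 4) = (v - 1)*(v + 1)*(v + 4)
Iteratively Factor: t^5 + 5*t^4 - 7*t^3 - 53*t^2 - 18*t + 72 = (t - 3)*(t^4 + 8*t^3 + 17*t^2 - 2*t - 24) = (t - 3)*(t + 3)*(t^3 + 5*t^2 + 2*t - 8) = (t - 3)*(t + 2)*(t + 3)*(t^2 + 3*t - 4) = (t - 3)*(t - 1)*(t + 2)*(t + 3)*(t + 4)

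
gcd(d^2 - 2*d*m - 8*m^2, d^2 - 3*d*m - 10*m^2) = d + 2*m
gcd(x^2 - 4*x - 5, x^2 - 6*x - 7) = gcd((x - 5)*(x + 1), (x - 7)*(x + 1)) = x + 1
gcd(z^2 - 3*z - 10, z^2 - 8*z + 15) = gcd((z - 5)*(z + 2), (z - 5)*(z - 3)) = z - 5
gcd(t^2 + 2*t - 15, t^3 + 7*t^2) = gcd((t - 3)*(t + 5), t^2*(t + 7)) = 1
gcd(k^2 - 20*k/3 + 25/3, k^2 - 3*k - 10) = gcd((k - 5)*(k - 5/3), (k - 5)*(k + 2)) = k - 5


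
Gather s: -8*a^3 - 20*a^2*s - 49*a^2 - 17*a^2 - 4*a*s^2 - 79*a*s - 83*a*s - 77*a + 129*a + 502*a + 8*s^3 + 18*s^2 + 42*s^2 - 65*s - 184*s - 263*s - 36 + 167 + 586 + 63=-8*a^3 - 66*a^2 + 554*a + 8*s^3 + s^2*(60 - 4*a) + s*(-20*a^2 - 162*a - 512) + 780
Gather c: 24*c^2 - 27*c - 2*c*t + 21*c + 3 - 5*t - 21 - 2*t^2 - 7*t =24*c^2 + c*(-2*t - 6) - 2*t^2 - 12*t - 18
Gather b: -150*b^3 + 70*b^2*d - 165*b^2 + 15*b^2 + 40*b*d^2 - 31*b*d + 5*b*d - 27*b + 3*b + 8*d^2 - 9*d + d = -150*b^3 + b^2*(70*d - 150) + b*(40*d^2 - 26*d - 24) + 8*d^2 - 8*d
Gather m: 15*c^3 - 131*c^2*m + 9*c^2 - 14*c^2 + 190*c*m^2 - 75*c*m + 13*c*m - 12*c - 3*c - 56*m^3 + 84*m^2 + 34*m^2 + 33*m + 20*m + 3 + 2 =15*c^3 - 5*c^2 - 15*c - 56*m^3 + m^2*(190*c + 118) + m*(-131*c^2 - 62*c + 53) + 5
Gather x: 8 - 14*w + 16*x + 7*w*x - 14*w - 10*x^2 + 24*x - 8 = -28*w - 10*x^2 + x*(7*w + 40)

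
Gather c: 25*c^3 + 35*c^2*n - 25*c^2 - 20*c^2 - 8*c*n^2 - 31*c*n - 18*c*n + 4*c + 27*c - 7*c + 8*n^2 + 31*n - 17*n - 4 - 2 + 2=25*c^3 + c^2*(35*n - 45) + c*(-8*n^2 - 49*n + 24) + 8*n^2 + 14*n - 4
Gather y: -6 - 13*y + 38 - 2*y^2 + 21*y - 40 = -2*y^2 + 8*y - 8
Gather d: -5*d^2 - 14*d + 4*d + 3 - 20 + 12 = -5*d^2 - 10*d - 5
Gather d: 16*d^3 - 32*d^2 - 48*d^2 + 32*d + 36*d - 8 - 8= 16*d^3 - 80*d^2 + 68*d - 16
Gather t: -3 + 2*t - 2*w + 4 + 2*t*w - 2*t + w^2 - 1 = 2*t*w + w^2 - 2*w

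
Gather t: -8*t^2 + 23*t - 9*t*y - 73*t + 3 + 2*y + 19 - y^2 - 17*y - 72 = -8*t^2 + t*(-9*y - 50) - y^2 - 15*y - 50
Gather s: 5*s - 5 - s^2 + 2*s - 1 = -s^2 + 7*s - 6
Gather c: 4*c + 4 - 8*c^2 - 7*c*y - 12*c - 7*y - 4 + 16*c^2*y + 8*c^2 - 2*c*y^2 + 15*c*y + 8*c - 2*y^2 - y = 16*c^2*y + c*(-2*y^2 + 8*y) - 2*y^2 - 8*y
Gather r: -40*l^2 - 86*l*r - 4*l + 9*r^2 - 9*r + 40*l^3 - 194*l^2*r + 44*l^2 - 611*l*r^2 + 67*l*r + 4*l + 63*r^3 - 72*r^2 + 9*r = 40*l^3 + 4*l^2 + 63*r^3 + r^2*(-611*l - 63) + r*(-194*l^2 - 19*l)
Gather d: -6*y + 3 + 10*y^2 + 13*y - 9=10*y^2 + 7*y - 6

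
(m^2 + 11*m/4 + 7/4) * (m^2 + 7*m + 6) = m^4 + 39*m^3/4 + 27*m^2 + 115*m/4 + 21/2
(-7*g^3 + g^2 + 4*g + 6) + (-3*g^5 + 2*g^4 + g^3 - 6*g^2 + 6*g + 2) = -3*g^5 + 2*g^4 - 6*g^3 - 5*g^2 + 10*g + 8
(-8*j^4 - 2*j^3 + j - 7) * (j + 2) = -8*j^5 - 18*j^4 - 4*j^3 + j^2 - 5*j - 14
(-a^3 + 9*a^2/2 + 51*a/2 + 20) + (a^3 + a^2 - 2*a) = 11*a^2/2 + 47*a/2 + 20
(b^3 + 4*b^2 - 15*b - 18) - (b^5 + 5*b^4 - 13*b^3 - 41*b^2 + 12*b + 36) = -b^5 - 5*b^4 + 14*b^3 + 45*b^2 - 27*b - 54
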